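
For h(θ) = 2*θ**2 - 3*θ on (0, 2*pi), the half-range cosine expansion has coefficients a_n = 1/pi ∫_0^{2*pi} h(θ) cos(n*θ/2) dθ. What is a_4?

a_4 = 1/pi ∫_0^{2*pi} (2*θ**2 - 3*θ) cos(2*θ) dθ.
Integrating by parts twice (tabular method), an antiderivative of (2*θ**2 - 3*θ) cos(2*θ) is θ**2*sin(2*θ) - 3*θ*sin(2*θ)/2 + θ*cos(2*θ) - sin(2*θ)/2 - 3*cos(2*θ)/4; evaluating from 0 to 2*pi: ∫_{0}^{2*pi} (2*θ**2 - 3*θ) cos(2*θ) dθ = (-3/4 + 2*pi) - (-3/4) = 2*pi.
Hence a_4 = (1/pi)·(2*pi) = 2.

2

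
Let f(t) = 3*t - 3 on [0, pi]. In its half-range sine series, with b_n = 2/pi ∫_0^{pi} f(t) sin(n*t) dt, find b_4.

-3/2

b_4 = 2/pi ∫_0^{pi} (3*t - 3) sin(4*t) dt.
Integrating by parts (boundary term plus one more integral), an antiderivative of (3*t - 3) sin(4*t) is -3*t*cos(4*t)/4 + 3*sin(4*t)/16 + 3*cos(4*t)/4; evaluating from 0 to pi: ∫_{0}^{pi} (3*t - 3) sin(4*t) dt = (3/4 - 3*pi/4) - (3/4) = -3*pi/4.
Hence b_4 = (2/pi)·(-3*pi/4) = -3/2.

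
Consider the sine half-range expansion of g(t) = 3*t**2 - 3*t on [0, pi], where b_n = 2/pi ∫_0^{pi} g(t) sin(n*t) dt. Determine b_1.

-24/pi - 6 + 6*pi

b_1 = 2/pi ∫_0^{pi} (3*t**2 - 3*t) sin(t) dt.
Integrating by parts twice (tabular method), an antiderivative of (3*t**2 - 3*t) sin(t) is -3*t**2*cos(t) + 6*t*sin(t) + 3*t*cos(t) - 3*sin(t) + 6*cos(t); evaluating from 0 to pi: ∫_{0}^{pi} (3*t**2 - 3*t) sin(t) dt = (-3*pi - 6 + 3*pi**2) - (6) = -12 - 3*pi + 3*pi**2.
Hence b_1 = (2/pi)·(-12 - 3*pi + 3*pi**2) = -24/pi - 6 + 6*pi.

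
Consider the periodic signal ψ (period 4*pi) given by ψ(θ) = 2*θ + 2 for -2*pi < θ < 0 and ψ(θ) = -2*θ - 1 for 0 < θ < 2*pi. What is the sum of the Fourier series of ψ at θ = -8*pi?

1/2

θ = -8*pi differs from θ = 0 by -2 full period(s), and the series is 4*pi-periodic.
At θ = 0 the one-sided limits are ψ(0^-) = 2 and ψ(0^+) = -1.
By Dirichlet's theorem the series converges to their average, [(2) + (-1)]/2 = 1/2.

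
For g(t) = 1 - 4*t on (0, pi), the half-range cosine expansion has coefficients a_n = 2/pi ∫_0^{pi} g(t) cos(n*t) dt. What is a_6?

0

a_6 = 2/pi ∫_0^{pi} (1 - 4*t) cos(6*t) dt.
Integrating by parts (boundary term plus one more integral), an antiderivative of (1 - 4*t) cos(6*t) is -2*t*sin(6*t)/3 + sin(6*t)/6 - cos(6*t)/9; evaluating from 0 to pi: ∫_{0}^{pi} (1 - 4*t) cos(6*t) dt = (-1/9) - (-1/9) = 0.
Hence a_6 = (2/pi)·(0) = 0.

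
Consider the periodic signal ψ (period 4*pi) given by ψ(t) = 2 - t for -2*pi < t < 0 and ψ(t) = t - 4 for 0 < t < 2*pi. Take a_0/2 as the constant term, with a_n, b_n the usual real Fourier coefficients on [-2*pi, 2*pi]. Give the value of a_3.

-8/(9*pi)

a_3 = (1/(2*pi)) ∫_{-2*pi}^{2*pi} ψ(t) cos(3*t/2) dt.
Split the integral at the breakpoints.
Integrating by parts (boundary term plus one more integral), an antiderivative of (2 - t) cos(3*t/2) is -2*t*sin(3*t/2)/3 + 4*sin(3*t/2)/3 - 4*cos(3*t/2)/9; evaluating from -2*pi to 0: ∫_{-2*pi}^{0} (2 - t) cos(3*t/2) dt = (-4/9) - (4/9) = -8/9.
Integrating by parts (boundary term plus one more integral), an antiderivative of (t - 4) cos(3*t/2) is 2*t*sin(3*t/2)/3 - 8*sin(3*t/2)/3 + 4*cos(3*t/2)/9; evaluating from 0 to 2*pi: ∫_{0}^{2*pi} (t - 4) cos(3*t/2) dt = (-4/9) - (4/9) = -8/9.
Summing the pieces and multiplying by (1/(2*pi)) gives a_3 = -8/(9*pi).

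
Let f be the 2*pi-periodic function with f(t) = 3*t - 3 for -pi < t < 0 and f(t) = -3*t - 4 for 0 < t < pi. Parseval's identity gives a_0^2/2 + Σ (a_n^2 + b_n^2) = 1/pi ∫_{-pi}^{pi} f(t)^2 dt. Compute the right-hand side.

25 + 6*pi**2 + 21*pi

1/pi ∫_{-pi}^{pi} f(t)^2 dt = 1/pi · (pi*(25 + 6*pi**2 + 21*pi)) = 25 + 6*pi**2 + 21*pi.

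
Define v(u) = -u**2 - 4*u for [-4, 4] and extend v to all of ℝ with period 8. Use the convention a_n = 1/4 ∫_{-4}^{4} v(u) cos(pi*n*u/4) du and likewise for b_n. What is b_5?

-32/(5*pi)

b_5 = 1/4 ∫_{-4}^{4} v(u) sin(5*pi*u/4) du.
Integrating by parts twice (tabular method), an antiderivative of (-u**2 - 4*u) sin(5*pi*u/4) is 4*u**2*cos(5*pi*u/4)/(5*pi) - 32*u*sin(5*pi*u/4)/(25*pi**2) + 16*u*cos(5*pi*u/4)/(5*pi) - 64*sin(5*pi*u/4)/(25*pi**2) - 128*cos(5*pi*u/4)/(125*pi**3); evaluating from -4 to 4: ∫_{-4}^{4} (-u**2 - 4*u) sin(5*pi*u/4) du = (128*(1 - 25*pi**2)/(125*pi**3)) - (128/(125*pi**3)) = -128/(5*pi).
Hence b_5 = (1/4)·(-128/(5*pi)) = -32/(5*pi).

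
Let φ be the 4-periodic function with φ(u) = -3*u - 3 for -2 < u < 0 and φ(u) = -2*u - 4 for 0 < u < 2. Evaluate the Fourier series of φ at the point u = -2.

At u = -2 the one-sided limits are φ(-2^-) = -8 and φ(-2^+) = 3.
By Dirichlet's theorem the series converges to their average, [(-8) + (3)]/2 = -5/2.

-5/2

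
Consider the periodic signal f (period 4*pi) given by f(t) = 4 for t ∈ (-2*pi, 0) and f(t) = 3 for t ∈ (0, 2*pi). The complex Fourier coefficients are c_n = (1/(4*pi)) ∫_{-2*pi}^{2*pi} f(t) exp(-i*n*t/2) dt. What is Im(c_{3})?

1/(3*pi)

Since f is real-valued, Im(c_{3}) = -(1/(4*pi)) ∫_{-2*pi}^{2*pi} f(t) sin(3*t/2) dt = -b_{3}/2.
Split the integral at the breakpoints.
Directly, an antiderivative of (4) sin(3*t/2) is -8*cos(3*t/2)/3; evaluating from -2*pi to 0: ∫_{-2*pi}^{0} (4) sin(3*t/2) dt = (-8/3) - (8/3) = -16/3.
Directly, an antiderivative of (3) sin(3*t/2) is -2*cos(3*t/2); evaluating from 0 to 2*pi: ∫_{0}^{2*pi} (3) sin(3*t/2) dt = (2) - (-2) = 4.
So ∫_{-2*pi}^{2*pi} f(t) sin(3*t/2) dt = -4/3.
Hence Im(c_{3}) = (-1/(4*pi))·(-4/3) = 1/(3*pi).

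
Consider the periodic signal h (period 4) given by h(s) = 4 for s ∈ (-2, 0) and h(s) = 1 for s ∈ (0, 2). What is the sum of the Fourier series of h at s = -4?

s = -4 differs from s = 0 by -1 full period(s), and the series is 4-periodic.
At s = 0 the one-sided limits are h(0^-) = 4 and h(0^+) = 1.
By Dirichlet's theorem the series converges to their average, [(4) + (1)]/2 = 5/2.

5/2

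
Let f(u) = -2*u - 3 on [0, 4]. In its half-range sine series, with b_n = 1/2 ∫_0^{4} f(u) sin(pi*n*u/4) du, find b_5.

b_5 = 1/2 ∫_0^{4} (-2*u - 3) sin(5*pi*u/4) du.
Integrating by parts (boundary term plus one more integral), an antiderivative of (-2*u - 3) sin(5*pi*u/4) is 8*u*cos(5*pi*u/4)/(5*pi) - 32*sin(5*pi*u/4)/(25*pi**2) + 12*cos(5*pi*u/4)/(5*pi); evaluating from 0 to 4: ∫_{0}^{4} (-2*u - 3) sin(5*pi*u/4) du = (-44/(5*pi)) - (12/(5*pi)) = -56/(5*pi).
Hence b_5 = (1/2)·(-56/(5*pi)) = -28/(5*pi).

-28/(5*pi)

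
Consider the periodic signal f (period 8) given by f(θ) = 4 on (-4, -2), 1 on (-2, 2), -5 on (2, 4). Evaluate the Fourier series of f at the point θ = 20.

θ = 20 differs from θ = 4 by 2 full period(s), and the series is 8-periodic.
At θ = 4 the one-sided limits are f(4^-) = -5 and f(4^+) = 4.
By Dirichlet's theorem the series converges to their average, [(-5) + (4)]/2 = -1/2.

-1/2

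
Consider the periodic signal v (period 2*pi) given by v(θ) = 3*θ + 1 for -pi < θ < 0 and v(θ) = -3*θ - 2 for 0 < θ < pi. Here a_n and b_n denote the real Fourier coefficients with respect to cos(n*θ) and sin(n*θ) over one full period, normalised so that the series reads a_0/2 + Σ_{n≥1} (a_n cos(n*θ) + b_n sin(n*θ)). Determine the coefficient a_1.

a_1 = 1/pi ∫_{-pi}^{pi} v(θ) cos(θ) dθ.
Split the integral at the breakpoints.
Integrating by parts (boundary term plus one more integral), an antiderivative of (3*θ + 1) cos(θ) is 3*θ*sin(θ) + sin(θ) + 3*cos(θ); evaluating from -pi to 0: ∫_{-pi}^{0} (3*θ + 1) cos(θ) dθ = (3) - (-3) = 6.
Integrating by parts (boundary term plus one more integral), an antiderivative of (-3*θ - 2) cos(θ) is -3*θ*sin(θ) - 2*sin(θ) - 3*cos(θ); evaluating from 0 to pi: ∫_{0}^{pi} (-3*θ - 2) cos(θ) dθ = (3) - (-3) = 6.
Summing the pieces and multiplying by (1/pi) gives a_1 = 12/pi.

12/pi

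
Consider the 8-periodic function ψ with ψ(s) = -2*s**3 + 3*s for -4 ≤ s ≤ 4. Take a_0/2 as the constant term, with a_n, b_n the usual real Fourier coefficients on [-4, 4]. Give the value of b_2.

-192/pi**3 + 116/pi

b_2 = 1/4 ∫_{-4}^{4} ψ(s) sin(pi*s/2) ds.
ψ is odd and sin(pi*s/2) is odd, so the integrand is even and b_2 = 1/2 ∫_0^{4} ψ(s) sin(pi*s/2) ds.
Integrating by parts three times (tabular method), an antiderivative of (-2*s**3 + 3*s) sin(pi*s/2) is 4*s**3*cos(pi*s/2)/pi - 24*s**2*sin(pi*s/2)/pi**2 - 96*s*cos(pi*s/2)/pi**3 - 6*s*cos(pi*s/2)/pi + 12*sin(pi*s/2)/pi**2 + 192*sin(pi*s/2)/pi**4; evaluating from 0 to 4: ∫_{0}^{4} (-2*s**3 + 3*s) sin(pi*s/2) ds = (-384/pi**3 + 232/pi) - (0) = -384/pi**3 + 232/pi.
Hence b_2 = (1/2)·(-384/pi**3 + 232/pi) = -192/pi**3 + 116/pi.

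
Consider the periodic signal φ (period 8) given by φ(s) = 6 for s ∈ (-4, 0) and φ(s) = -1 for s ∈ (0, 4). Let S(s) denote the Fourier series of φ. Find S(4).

At s = 4 the one-sided limits are φ(4^-) = -1 and φ(4^+) = 6.
By Dirichlet's theorem the series converges to their average, [(-1) + (6)]/2 = 5/2.

5/2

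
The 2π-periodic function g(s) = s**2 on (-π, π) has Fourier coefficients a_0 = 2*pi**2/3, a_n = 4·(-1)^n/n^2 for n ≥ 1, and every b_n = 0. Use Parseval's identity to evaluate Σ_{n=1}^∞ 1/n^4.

Parseval: a_0^2/2 + Σ a_n^2 = (1/π) ∫_{-π}^{π} g(s)^2 ds = 2*pi**4/5.
Subtract a_0^2/2 = 2*pi**4/9: Σ a_n^2 = 8*pi**4/45.
Since a_n^2 = 16/n^4, Σ 1/n^4 = pi**4/90.

pi**4/90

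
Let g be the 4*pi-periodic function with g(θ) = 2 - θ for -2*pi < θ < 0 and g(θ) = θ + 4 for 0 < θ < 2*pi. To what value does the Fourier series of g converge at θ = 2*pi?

At θ = 2*pi the one-sided limits are g(2*pi^-) = 4 + 2*pi and g(2*pi^+) = 2 + 2*pi.
By Dirichlet's theorem the series converges to their average, [(4 + 2*pi) + (2 + 2*pi)]/2 = 3 + 2*pi.

3 + 2*pi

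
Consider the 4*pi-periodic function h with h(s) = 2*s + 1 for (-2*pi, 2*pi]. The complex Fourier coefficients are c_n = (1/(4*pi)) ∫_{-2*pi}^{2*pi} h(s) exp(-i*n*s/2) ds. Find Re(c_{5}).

Since h is real-valued, Re(c_{5}) = (1/(4*pi)) ∫_{-2*pi}^{2*pi} h(s) cos(5*s/2) ds = a_{5}/2.
Integrating by parts (boundary term plus one more integral), an antiderivative of (2*s + 1) cos(5*s/2) is 4*s*sin(5*s/2)/5 + 2*sin(5*s/2)/5 + 8*cos(5*s/2)/25; evaluating from -2*pi to 2*pi: ∫_{-2*pi}^{2*pi} (2*s + 1) cos(5*s/2) ds = (-8/25) - (-8/25) = 0.
Hence Re(c_{5}) = (1/(4*pi))·(0) = 0.

0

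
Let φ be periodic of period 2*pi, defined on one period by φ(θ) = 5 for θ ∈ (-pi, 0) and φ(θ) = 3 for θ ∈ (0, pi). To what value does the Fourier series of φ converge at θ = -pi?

At θ = -pi the one-sided limits are φ(-pi^-) = 3 and φ(-pi^+) = 5.
By Dirichlet's theorem the series converges to their average, [(3) + (5)]/2 = 4.

4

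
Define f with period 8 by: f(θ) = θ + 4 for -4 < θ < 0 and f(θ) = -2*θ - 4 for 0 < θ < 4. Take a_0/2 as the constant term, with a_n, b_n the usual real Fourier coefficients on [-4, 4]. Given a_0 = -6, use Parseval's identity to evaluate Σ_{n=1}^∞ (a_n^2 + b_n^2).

Parseval: a_0^2/2 + Σ_{n≥1} (a_n^2+b_n^2) = 1/4 ∫_{-4}^{4} f(θ)^2 dθ = 224/3.
Subtract a_0^2/2 = 18: Σ (a_n^2+b_n^2) = 170/3.

170/3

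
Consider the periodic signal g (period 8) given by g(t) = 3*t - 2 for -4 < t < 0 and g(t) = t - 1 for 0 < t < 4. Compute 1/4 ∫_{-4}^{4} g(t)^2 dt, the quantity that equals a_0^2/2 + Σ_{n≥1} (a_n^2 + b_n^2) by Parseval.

235/3

1/4 ∫_{-4}^{4} g(t)^2 dt = 1/4 · (940/3) = 235/3.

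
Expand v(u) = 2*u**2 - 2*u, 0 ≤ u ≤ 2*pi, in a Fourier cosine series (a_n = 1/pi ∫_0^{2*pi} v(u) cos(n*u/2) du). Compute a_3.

a_3 = 1/pi ∫_0^{2*pi} (2*u**2 - 2*u) cos(3*u/2) du.
Integrating by parts twice (tabular method), an antiderivative of (2*u**2 - 2*u) cos(3*u/2) is 4*u**2*sin(3*u/2)/3 - 4*u*sin(3*u/2)/3 + 16*u*cos(3*u/2)/9 - 32*sin(3*u/2)/27 - 8*cos(3*u/2)/9; evaluating from 0 to 2*pi: ∫_{0}^{2*pi} (2*u**2 - 2*u) cos(3*u/2) du = (8/9 - 32*pi/9) - (-8/9) = 16/9 - 32*pi/9.
Hence a_3 = (1/pi)·(16/9 - 32*pi/9) = 16*(1 - 2*pi)/(9*pi).

16*(1 - 2*pi)/(9*pi)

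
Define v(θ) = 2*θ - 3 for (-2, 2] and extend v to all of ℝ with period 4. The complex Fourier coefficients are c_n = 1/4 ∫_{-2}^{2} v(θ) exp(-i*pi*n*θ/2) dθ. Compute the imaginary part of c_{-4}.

Since v is real-valued, Im(c_{-4}) = -1/4 ∫_{-2}^{2} v(θ) sin(-2*pi*θ) dθ = b_{4}/2.
Integrating by parts (boundary term plus one more integral), an antiderivative of (2*θ - 3) sin(-2*pi*θ) is θ*cos(2*pi*θ)/pi - sin(2*pi*θ)/(2*pi**2) - 3*cos(2*pi*θ)/(2*pi); evaluating from -2 to 2: ∫_{-2}^{2} (2*θ - 3) sin(-2*pi*θ) dθ = (1/(2*pi)) - (-7/(2*pi)) = 4/pi.
Hence Im(c_{-4}) = (-1/4)·(4/pi) = -1/pi.

-1/pi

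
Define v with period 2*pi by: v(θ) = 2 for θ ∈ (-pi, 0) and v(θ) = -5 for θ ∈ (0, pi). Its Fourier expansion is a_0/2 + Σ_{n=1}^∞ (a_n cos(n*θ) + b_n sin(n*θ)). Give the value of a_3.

a_3 = 1/pi ∫_{-pi}^{pi} v(θ) cos(3*θ) dθ.
Split the integral at the breakpoints.
Directly, an antiderivative of (2) cos(3*θ) is 2*sin(3*θ)/3; evaluating from -pi to 0: ∫_{-pi}^{0} (2) cos(3*θ) dθ = (0) - (0) = 0.
Directly, an antiderivative of (-5) cos(3*θ) is -5*sin(3*θ)/3; evaluating from 0 to pi: ∫_{0}^{pi} (-5) cos(3*θ) dθ = (0) - (0) = 0.
Summing the pieces and multiplying by (1/pi) gives a_3 = 0.

0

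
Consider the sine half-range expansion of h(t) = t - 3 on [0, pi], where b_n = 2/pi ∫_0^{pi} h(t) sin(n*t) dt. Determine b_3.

2/3 - 4/pi

b_3 = 2/pi ∫_0^{pi} (t - 3) sin(3*t) dt.
Integrating by parts (boundary term plus one more integral), an antiderivative of (t - 3) sin(3*t) is -t*cos(3*t)/3 + sin(3*t)/9 + cos(3*t); evaluating from 0 to pi: ∫_{0}^{pi} (t - 3) sin(3*t) dt = (-1 + pi/3) - (1) = -2 + pi/3.
Hence b_3 = (2/pi)·(-2 + pi/3) = 2/3 - 4/pi.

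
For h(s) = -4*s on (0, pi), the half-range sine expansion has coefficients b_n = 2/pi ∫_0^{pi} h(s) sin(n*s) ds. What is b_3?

b_3 = 2/pi ∫_0^{pi} (-4*s) sin(3*s) ds.
Integrating by parts (boundary term plus one more integral), an antiderivative of (-4*s) sin(3*s) is 4*s*cos(3*s)/3 - 4*sin(3*s)/9; evaluating from 0 to pi: ∫_{0}^{pi} (-4*s) sin(3*s) ds = (-4*pi/3) - (0) = -4*pi/3.
Hence b_3 = (2/pi)·(-4*pi/3) = -8/3.

-8/3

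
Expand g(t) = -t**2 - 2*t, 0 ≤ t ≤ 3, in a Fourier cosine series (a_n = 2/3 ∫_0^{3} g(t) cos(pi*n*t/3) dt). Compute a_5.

12/(5*pi**2)

a_5 = 2/3 ∫_0^{3} (-t**2 - 2*t) cos(5*pi*t/3) dt.
Integrating by parts twice (tabular method), an antiderivative of (-t**2 - 2*t) cos(5*pi*t/3) is -3*t**2*sin(5*pi*t/3)/(5*pi) - 6*t*sin(5*pi*t/3)/(5*pi) - 18*t*cos(5*pi*t/3)/(25*pi**2) + 54*sin(5*pi*t/3)/(125*pi**3) - 18*cos(5*pi*t/3)/(25*pi**2); evaluating from 0 to 3: ∫_{0}^{3} (-t**2 - 2*t) cos(5*pi*t/3) dt = (72/(25*pi**2)) - (-18/(25*pi**2)) = 18/(5*pi**2).
Hence a_5 = (2/3)·(18/(5*pi**2)) = 12/(5*pi**2).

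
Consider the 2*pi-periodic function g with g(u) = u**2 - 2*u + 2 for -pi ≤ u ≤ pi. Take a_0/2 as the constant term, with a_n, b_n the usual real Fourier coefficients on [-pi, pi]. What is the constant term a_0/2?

2 + pi**2/3

a_0 = 1/pi ∫_{-pi}^{pi} g(u) du = 1/pi · (2*pi*(6 + pi**2)/3) = 4 + 2*pi**2/3.
So the constant term a_0/2 = 2 + pi**2/3.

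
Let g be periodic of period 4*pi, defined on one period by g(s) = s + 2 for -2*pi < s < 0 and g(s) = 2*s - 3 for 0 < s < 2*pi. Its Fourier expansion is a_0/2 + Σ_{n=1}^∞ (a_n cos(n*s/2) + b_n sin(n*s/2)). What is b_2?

-3

b_2 = (1/(2*pi)) ∫_{-2*pi}^{2*pi} g(s) sin(s) ds.
Split the integral at the breakpoints.
Integrating by parts (boundary term plus one more integral), an antiderivative of (s + 2) sin(s) is -s*cos(s) + sin(s) - 2*cos(s); evaluating from -2*pi to 0: ∫_{-2*pi}^{0} (s + 2) sin(s) ds = (-2) - (-2 + 2*pi) = -2*pi.
Integrating by parts (boundary term plus one more integral), an antiderivative of (2*s - 3) sin(s) is -2*s*cos(s) + 2*sin(s) + 3*cos(s); evaluating from 0 to 2*pi: ∫_{0}^{2*pi} (2*s - 3) sin(s) ds = (3 - 4*pi) - (3) = -4*pi.
Summing the pieces and multiplying by (1/(2*pi)) gives b_2 = -3.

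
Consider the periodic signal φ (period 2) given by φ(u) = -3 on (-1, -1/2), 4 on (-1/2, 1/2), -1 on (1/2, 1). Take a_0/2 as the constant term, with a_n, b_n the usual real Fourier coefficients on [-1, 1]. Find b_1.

2/pi

b_1 = ∫_{-1}^{1} φ(u) sin(pi*u) du.
Split the integral at the breakpoints.
Directly, an antiderivative of (-3) sin(pi*u) is 3*cos(pi*u)/pi; evaluating from -1 to -1/2: ∫_{-1}^{-1/2} (-3) sin(pi*u) du = (0) - (-3/pi) = 3/pi.
Directly, an antiderivative of (4) sin(pi*u) is -4*cos(pi*u)/pi; evaluating from -1/2 to 1/2: ∫_{-1/2}^{1/2} (4) sin(pi*u) du = (0) - (0) = 0.
Directly, an antiderivative of (-1) sin(pi*u) is cos(pi*u)/pi; evaluating from 1/2 to 1: ∫_{1/2}^{1} (-1) sin(pi*u) du = (-1/pi) - (0) = -1/pi.
Summing the pieces gives b_1 = 2/pi.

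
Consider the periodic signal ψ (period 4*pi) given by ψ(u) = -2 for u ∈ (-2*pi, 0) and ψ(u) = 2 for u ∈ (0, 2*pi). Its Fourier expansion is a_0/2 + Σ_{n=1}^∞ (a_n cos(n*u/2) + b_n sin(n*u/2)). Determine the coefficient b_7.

8/(7*pi)

b_7 = (1/(2*pi)) ∫_{-2*pi}^{2*pi} ψ(u) sin(7*u/2) du.
ψ is odd and sin(7*u/2) is odd, so the integrand is even and b_7 = 1/pi ∫_0^{2*pi} ψ(u) sin(7*u/2) du.
Directly, an antiderivative of (2) sin(7*u/2) is -4*cos(7*u/2)/7; evaluating from 0 to 2*pi: ∫_{0}^{2*pi} (2) sin(7*u/2) du = (4/7) - (-4/7) = 8/7.
Hence b_7 = (1/pi)·(8/7) = 8/(7*pi).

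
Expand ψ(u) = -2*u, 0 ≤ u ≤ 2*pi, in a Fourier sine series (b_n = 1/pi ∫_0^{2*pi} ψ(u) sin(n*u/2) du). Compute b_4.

b_4 = 1/pi ∫_0^{2*pi} (-2*u) sin(2*u) du.
Integrating by parts (boundary term plus one more integral), an antiderivative of (-2*u) sin(2*u) is u*cos(2*u) - sin(2*u)/2; evaluating from 0 to 2*pi: ∫_{0}^{2*pi} (-2*u) sin(2*u) du = (2*pi) - (0) = 2*pi.
Hence b_4 = (1/pi)·(2*pi) = 2.

2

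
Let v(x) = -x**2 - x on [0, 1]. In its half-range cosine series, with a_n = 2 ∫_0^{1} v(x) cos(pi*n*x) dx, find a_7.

8/(49*pi**2)

a_7 = 2 ∫_0^{1} (-x**2 - x) cos(7*pi*x) dx.
Integrating by parts twice (tabular method), an antiderivative of (-x**2 - x) cos(7*pi*x) is -x**2*sin(7*pi*x)/(7*pi) - x*sin(7*pi*x)/(7*pi) - 2*x*cos(7*pi*x)/(49*pi**2) + 2*sin(7*pi*x)/(343*pi**3) - cos(7*pi*x)/(49*pi**2); evaluating from 0 to 1: ∫_{0}^{1} (-x**2 - x) cos(7*pi*x) dx = (3/(49*pi**2)) - (-1/(49*pi**2)) = 4/(49*pi**2).
Hence a_7 = 2·(4/(49*pi**2)) = 8/(49*pi**2).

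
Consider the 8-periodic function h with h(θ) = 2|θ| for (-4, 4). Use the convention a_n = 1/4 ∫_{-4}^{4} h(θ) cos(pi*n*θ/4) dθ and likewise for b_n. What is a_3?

a_3 = 1/4 ∫_{-4}^{4} h(θ) cos(3*pi*θ/4) dθ.
h is even and cos(3*pi*θ/4) is even, so the integrand is even and a_3 = 1/2 ∫_0^{4} h(θ) cos(3*pi*θ/4) dθ.
Integrating by parts (boundary term plus one more integral), an antiderivative of (2*θ) cos(3*pi*θ/4) is 8*θ*sin(3*pi*θ/4)/(3*pi) + 32*cos(3*pi*θ/4)/(9*pi**2); evaluating from 0 to 4: ∫_{0}^{4} (2*θ) cos(3*pi*θ/4) dθ = (-32/(9*pi**2)) - (32/(9*pi**2)) = -64/(9*pi**2).
Hence a_3 = (1/2)·(-64/(9*pi**2)) = -32/(9*pi**2).

-32/(9*pi**2)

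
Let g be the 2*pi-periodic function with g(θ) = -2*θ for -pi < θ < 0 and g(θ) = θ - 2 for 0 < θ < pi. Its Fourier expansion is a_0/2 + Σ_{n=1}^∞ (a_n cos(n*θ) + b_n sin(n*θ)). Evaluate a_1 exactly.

-6/pi

a_1 = 1/pi ∫_{-pi}^{pi} g(θ) cos(θ) dθ.
Split the integral at the breakpoints.
Integrating by parts (boundary term plus one more integral), an antiderivative of (-2*θ) cos(θ) is -2*θ*sin(θ) - 2*cos(θ); evaluating from -pi to 0: ∫_{-pi}^{0} (-2*θ) cos(θ) dθ = (-2) - (2) = -4.
Integrating by parts (boundary term plus one more integral), an antiderivative of (θ - 2) cos(θ) is θ*sin(θ) - 2*sin(θ) + cos(θ); evaluating from 0 to pi: ∫_{0}^{pi} (θ - 2) cos(θ) dθ = (-1) - (1) = -2.
Summing the pieces and multiplying by (1/pi) gives a_1 = -6/pi.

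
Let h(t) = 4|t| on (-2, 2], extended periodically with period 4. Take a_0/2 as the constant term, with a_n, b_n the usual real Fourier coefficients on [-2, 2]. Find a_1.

-32/pi**2

a_1 = 1/2 ∫_{-2}^{2} h(t) cos(pi*t/2) dt.
h is even and cos(pi*t/2) is even, so the integrand is even and a_1 = ∫_0^{2} h(t) cos(pi*t/2) dt.
Integrating by parts (boundary term plus one more integral), an antiderivative of (4*t) cos(pi*t/2) is 8*t*sin(pi*t/2)/pi + 16*cos(pi*t/2)/pi**2; evaluating from 0 to 2: ∫_{0}^{2} (4*t) cos(pi*t/2) dt = (-16/pi**2) - (16/pi**2) = -32/pi**2.
Hence a_1 = -32/pi**2.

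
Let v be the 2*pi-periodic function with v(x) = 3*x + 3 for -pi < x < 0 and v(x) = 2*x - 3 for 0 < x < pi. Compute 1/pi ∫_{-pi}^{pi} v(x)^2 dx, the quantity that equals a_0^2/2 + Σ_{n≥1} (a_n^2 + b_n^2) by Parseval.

-15*pi + 18 + 13*pi**2/3

1/pi ∫_{-pi}^{pi} v(x)^2 dx = 1/pi · (pi*(-45*pi + 54 + 13*pi**2)/3) = -15*pi + 18 + 13*pi**2/3.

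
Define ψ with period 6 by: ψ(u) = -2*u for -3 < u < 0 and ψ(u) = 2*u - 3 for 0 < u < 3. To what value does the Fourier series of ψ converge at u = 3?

u = 3 differs from u = -3 by 1 full period(s), and the series is 6-periodic.
At u = -3 the one-sided limits are ψ(-3^-) = 3 and ψ(-3^+) = 6.
By Dirichlet's theorem the series converges to their average, [(3) + (6)]/2 = 9/2.

9/2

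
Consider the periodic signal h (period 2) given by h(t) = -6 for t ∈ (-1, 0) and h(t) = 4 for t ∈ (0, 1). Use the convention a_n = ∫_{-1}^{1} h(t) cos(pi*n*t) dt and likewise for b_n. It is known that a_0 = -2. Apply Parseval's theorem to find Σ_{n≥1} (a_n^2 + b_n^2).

Parseval: a_0^2/2 + Σ_{n≥1} (a_n^2+b_n^2) = ∫_{-1}^{1} h(t)^2 dt = 52.
Subtract a_0^2/2 = 2: Σ (a_n^2+b_n^2) = 50.

50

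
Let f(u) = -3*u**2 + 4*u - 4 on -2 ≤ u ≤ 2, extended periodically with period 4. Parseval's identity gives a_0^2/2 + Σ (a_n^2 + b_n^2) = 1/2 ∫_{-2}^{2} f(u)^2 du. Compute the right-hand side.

1/2 ∫_{-2}^{2} f(u)^2 du = 1/2 · (5888/15) = 2944/15.

2944/15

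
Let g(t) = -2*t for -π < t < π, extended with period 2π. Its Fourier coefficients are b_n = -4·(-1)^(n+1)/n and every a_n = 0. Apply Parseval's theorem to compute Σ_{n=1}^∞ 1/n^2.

pi**2/6

Parseval: Σ b_n^2 = (1/π) ∫_{-π}^{π} g(t)^2 dt = 8*pi**2/3.
Σ b_n^2 = Σ 16/n^2, so Σ 1/n^2 = (8*pi**2/3)/16 = pi**2/6.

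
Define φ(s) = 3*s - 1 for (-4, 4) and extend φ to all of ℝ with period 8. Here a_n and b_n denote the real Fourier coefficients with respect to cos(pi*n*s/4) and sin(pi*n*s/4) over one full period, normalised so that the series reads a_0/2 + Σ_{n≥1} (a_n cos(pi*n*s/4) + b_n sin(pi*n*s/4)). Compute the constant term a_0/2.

a_0 = 1/4 ∫_{-4}^{4} φ(s) ds = 1/4 · (-8) = -2.
So the constant term a_0/2 = -1.

-1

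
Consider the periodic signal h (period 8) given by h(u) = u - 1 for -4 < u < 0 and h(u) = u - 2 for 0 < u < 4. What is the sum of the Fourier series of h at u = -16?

u = -16 differs from u = 0 by -2 full period(s), and the series is 8-periodic.
At u = 0 the one-sided limits are h(0^-) = -1 and h(0^+) = -2.
By Dirichlet's theorem the series converges to their average, [(-1) + (-2)]/2 = -3/2.

-3/2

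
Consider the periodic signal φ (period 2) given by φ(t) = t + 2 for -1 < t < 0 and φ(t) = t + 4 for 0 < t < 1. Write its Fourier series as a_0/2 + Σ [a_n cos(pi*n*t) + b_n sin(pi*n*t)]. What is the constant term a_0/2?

3

a_0 = ∫_{-1}^{1} φ(t) dt = 6.
So the constant term a_0/2 = 3.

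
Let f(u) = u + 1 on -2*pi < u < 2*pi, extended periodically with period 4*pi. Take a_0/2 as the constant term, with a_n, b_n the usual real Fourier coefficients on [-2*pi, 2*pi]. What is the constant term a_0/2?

a_0 = (1/(2*pi)) ∫_{-2*pi}^{2*pi} f(u) du = (1/(2*pi)) · (4*pi) = 2.
So the constant term a_0/2 = 1.

1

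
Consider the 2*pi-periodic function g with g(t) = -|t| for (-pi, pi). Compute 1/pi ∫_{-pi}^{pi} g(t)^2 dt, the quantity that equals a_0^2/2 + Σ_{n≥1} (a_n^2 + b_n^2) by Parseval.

1/pi ∫_{-pi}^{pi} g(t)^2 dt = 1/pi · (2*pi**3/3) = 2*pi**2/3.

2*pi**2/3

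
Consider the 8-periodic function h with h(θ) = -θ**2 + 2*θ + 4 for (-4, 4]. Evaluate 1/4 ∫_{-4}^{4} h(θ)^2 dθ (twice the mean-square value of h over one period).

1376/15

1/4 ∫_{-4}^{4} h(θ)^2 dθ = 1/4 · (5504/15) = 1376/15.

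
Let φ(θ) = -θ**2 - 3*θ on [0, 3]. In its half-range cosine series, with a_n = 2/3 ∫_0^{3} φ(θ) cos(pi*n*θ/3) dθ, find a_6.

a_6 = 2/3 ∫_0^{3} (-θ**2 - 3*θ) cos(2*pi*θ) dθ.
Integrating by parts twice (tabular method), an antiderivative of (-θ**2 - 3*θ) cos(2*pi*θ) is -θ**2*sin(2*pi*θ)/(2*pi) - 3*θ*sin(2*pi*θ)/(2*pi) - θ*cos(2*pi*θ)/(2*pi**2) + sin(2*pi*θ)/(4*pi**3) - 3*cos(2*pi*θ)/(4*pi**2); evaluating from 0 to 3: ∫_{0}^{3} (-θ**2 - 3*θ) cos(2*pi*θ) dθ = (-9/(4*pi**2)) - (-3/(4*pi**2)) = -3/(2*pi**2).
Hence a_6 = (2/3)·(-3/(2*pi**2)) = -1/pi**2.

-1/pi**2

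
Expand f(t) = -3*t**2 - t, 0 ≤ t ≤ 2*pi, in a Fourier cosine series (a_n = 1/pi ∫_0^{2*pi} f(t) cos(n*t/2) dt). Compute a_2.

a_2 = 1/pi ∫_0^{2*pi} (-3*t**2 - t) cos(t) dt.
Integrating by parts twice (tabular method), an antiderivative of (-3*t**2 - t) cos(t) is -3*t**2*sin(t) - t*sin(t) - 6*t*cos(t) + 6*sin(t) - cos(t); evaluating from 0 to 2*pi: ∫_{0}^{2*pi} (-3*t**2 - t) cos(t) dt = (-12*pi - 1) - (-1) = -12*pi.
Hence a_2 = (1/pi)·(-12*pi) = -12.

-12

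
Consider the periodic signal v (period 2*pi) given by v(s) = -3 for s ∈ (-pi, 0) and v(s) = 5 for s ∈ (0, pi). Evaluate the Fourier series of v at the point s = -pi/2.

v is continuous at s = -pi/2 with value -3, so the series converges to -3 there.

-3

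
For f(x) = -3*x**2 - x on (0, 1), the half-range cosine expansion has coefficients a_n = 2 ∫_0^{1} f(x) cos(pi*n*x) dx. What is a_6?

a_6 = 2 ∫_0^{1} (-3*x**2 - x) cos(6*pi*x) dx.
Integrating by parts twice (tabular method), an antiderivative of (-3*x**2 - x) cos(6*pi*x) is -x**2*sin(6*pi*x)/(2*pi) - x*sin(6*pi*x)/(6*pi) - x*cos(6*pi*x)/(6*pi**2) + sin(6*pi*x)/(36*pi**3) - cos(6*pi*x)/(36*pi**2); evaluating from 0 to 1: ∫_{0}^{1} (-3*x**2 - x) cos(6*pi*x) dx = (-7/(36*pi**2)) - (-1/(36*pi**2)) = -1/(6*pi**2).
Hence a_6 = 2·(-1/(6*pi**2)) = -1/(3*pi**2).

-1/(3*pi**2)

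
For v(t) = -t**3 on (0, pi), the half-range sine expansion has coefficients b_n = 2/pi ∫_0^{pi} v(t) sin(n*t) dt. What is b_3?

b_3 = 2/pi ∫_0^{pi} (-t**3) sin(3*t) dt.
Integrating by parts three times (tabular method), an antiderivative of (-t**3) sin(3*t) is t**3*cos(3*t)/3 - t**2*sin(3*t)/3 - 2*t*cos(3*t)/9 + 2*sin(3*t)/27; evaluating from 0 to pi: ∫_{0}^{pi} (-t**3) sin(3*t) dt = (pi*(2 - 3*pi**2)/9) - (0) = pi*(2 - 3*pi**2)/9.
Hence b_3 = (2/pi)·(pi*(2 - 3*pi**2)/9) = 4/9 - 2*pi**2/3.

4/9 - 2*pi**2/3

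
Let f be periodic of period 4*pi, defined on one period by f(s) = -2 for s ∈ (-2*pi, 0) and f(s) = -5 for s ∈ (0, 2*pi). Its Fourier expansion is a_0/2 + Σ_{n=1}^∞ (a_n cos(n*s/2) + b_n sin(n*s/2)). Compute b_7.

-6/(7*pi)

b_7 = (1/(2*pi)) ∫_{-2*pi}^{2*pi} f(s) sin(7*s/2) ds.
Split the integral at the breakpoints.
Directly, an antiderivative of (-2) sin(7*s/2) is 4*cos(7*s/2)/7; evaluating from -2*pi to 0: ∫_{-2*pi}^{0} (-2) sin(7*s/2) ds = (4/7) - (-4/7) = 8/7.
Directly, an antiderivative of (-5) sin(7*s/2) is 10*cos(7*s/2)/7; evaluating from 0 to 2*pi: ∫_{0}^{2*pi} (-5) sin(7*s/2) ds = (-10/7) - (10/7) = -20/7.
Summing the pieces and multiplying by (1/(2*pi)) gives b_7 = -6/(7*pi).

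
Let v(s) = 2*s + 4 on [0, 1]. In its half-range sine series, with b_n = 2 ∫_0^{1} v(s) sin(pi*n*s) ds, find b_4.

b_4 = 2 ∫_0^{1} (2*s + 4) sin(4*pi*s) ds.
Integrating by parts (boundary term plus one more integral), an antiderivative of (2*s + 4) sin(4*pi*s) is -s*cos(4*pi*s)/(2*pi) + sin(4*pi*s)/(8*pi**2) - cos(4*pi*s)/pi; evaluating from 0 to 1: ∫_{0}^{1} (2*s + 4) sin(4*pi*s) ds = (-3/(2*pi)) - (-1/pi) = -1/(2*pi).
Hence b_4 = 2·(-1/(2*pi)) = -1/pi.

-1/pi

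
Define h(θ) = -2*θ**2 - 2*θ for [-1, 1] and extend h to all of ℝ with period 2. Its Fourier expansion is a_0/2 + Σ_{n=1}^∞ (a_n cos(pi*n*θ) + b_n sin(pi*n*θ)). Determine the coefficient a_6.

a_6 = ∫_{-1}^{1} h(θ) cos(6*pi*θ) dθ.
Integrating by parts twice (tabular method), an antiderivative of (-2*θ**2 - 2*θ) cos(6*pi*θ) is -θ**2*sin(6*pi*θ)/(3*pi) - θ*sin(6*pi*θ)/(3*pi) - θ*cos(6*pi*θ)/(9*pi**2) + sin(6*pi*θ)/(54*pi**3) - cos(6*pi*θ)/(18*pi**2); evaluating from -1 to 1: ∫_{-1}^{1} (-2*θ**2 - 2*θ) cos(6*pi*θ) dθ = (-1/(6*pi**2)) - (1/(18*pi**2)) = -2/(9*pi**2).
Hence a_6 = -2/(9*pi**2).

-2/(9*pi**2)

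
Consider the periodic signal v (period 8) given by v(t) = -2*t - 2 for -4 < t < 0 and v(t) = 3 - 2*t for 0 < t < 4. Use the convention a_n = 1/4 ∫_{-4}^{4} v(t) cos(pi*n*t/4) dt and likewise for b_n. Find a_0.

a_0 = 1/4 ∫_{-4}^{4} v(t) dt = 1/4 · (4) = 1.

1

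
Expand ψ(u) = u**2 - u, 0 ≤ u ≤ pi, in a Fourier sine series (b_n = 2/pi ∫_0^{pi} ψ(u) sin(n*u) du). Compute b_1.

b_1 = 2/pi ∫_0^{pi} (u**2 - u) sin(u) du.
Integrating by parts twice (tabular method), an antiderivative of (u**2 - u) sin(u) is -u**2*cos(u) + 2*u*sin(u) + u*cos(u) - sin(u) + 2*cos(u); evaluating from 0 to pi: ∫_{0}^{pi} (u**2 - u) sin(u) du = (-pi - 2 + pi**2) - (2) = -4 - pi + pi**2.
Hence b_1 = (2/pi)·(-4 - pi + pi**2) = -8/pi - 2 + 2*pi.

-8/pi - 2 + 2*pi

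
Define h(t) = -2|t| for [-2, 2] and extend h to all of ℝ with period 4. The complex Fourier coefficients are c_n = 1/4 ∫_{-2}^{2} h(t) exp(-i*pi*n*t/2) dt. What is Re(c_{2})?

0

Since h is real-valued, Re(c_{2}) = 1/4 ∫_{-2}^{2} h(t) cos(pi*t) dt = a_{2}/2.
h is even and cos(pi*t) is even, so the integrand is even: ∫_{-2}^{2} h(t) cos(pi*t) dt = 2∫_0^{2} h(t) cos(pi*t) dt.
Integrating by parts (boundary term plus one more integral), an antiderivative of (-2*t) cos(pi*t) is -2*t*sin(pi*t)/pi - 2*cos(pi*t)/pi**2; evaluating from 0 to 2: ∫_{0}^{2} (-2*t) cos(pi*t) dt = (-2/pi**2) - (-2/pi**2) = 0.
So ∫_{-2}^{2} h(t) cos(pi*t) dt = 0.
Hence Re(c_{2}) = (1/4)·(0) = 0.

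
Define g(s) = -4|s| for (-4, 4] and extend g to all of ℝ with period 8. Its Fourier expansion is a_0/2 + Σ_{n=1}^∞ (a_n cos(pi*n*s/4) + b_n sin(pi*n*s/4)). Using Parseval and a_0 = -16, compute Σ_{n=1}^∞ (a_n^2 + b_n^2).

128/3

Parseval: a_0^2/2 + Σ_{n≥1} (a_n^2+b_n^2) = 1/4 ∫_{-4}^{4} g(s)^2 ds = 512/3.
Subtract a_0^2/2 = 128: Σ (a_n^2+b_n^2) = 128/3.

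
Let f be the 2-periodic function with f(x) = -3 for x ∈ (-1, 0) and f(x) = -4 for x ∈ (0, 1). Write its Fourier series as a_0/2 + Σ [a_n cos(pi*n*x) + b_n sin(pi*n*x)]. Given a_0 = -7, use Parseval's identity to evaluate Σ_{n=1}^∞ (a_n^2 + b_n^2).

1/2

Parseval: a_0^2/2 + Σ_{n≥1} (a_n^2+b_n^2) = ∫_{-1}^{1} f(x)^2 dx = 25.
Subtract a_0^2/2 = 49/2: Σ (a_n^2+b_n^2) = 1/2.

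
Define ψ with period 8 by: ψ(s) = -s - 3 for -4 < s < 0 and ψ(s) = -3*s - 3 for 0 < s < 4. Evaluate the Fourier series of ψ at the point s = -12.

-7

s = -12 differs from s = -4 by -1 full period(s), and the series is 8-periodic.
At s = -4 the one-sided limits are ψ(-4^-) = -15 and ψ(-4^+) = 1.
By Dirichlet's theorem the series converges to their average, [(-15) + (1)]/2 = -7.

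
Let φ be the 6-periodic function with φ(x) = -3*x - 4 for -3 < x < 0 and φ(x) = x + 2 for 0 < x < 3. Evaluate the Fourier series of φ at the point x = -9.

5

x = -9 differs from x = -3 by -1 full period(s), and the series is 6-periodic.
φ is continuous at x = -3 with value 5, so the series converges to 5 there.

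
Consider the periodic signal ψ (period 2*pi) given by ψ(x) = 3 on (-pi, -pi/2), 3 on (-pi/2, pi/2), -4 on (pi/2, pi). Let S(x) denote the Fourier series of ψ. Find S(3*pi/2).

x = 3*pi/2 differs from x = -pi/2 by 1 full period(s), and the series is 2*pi-periodic.
ψ is continuous at x = -pi/2 with value 3, so the series converges to 3 there.

3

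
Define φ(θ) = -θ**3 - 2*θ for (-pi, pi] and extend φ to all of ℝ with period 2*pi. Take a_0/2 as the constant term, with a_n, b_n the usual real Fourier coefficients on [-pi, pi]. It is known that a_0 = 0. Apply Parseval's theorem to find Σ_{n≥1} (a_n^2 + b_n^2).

Parseval: a_0^2/2 + Σ_{n≥1} (a_n^2+b_n^2) = 1/pi ∫_{-pi}^{pi} φ(θ)^2 dθ = 2*pi**2*(140 + 84*pi**2 + 15*pi**4)/105.
Subtract a_0^2/2 = 0: Σ (a_n^2+b_n^2) = 2*pi**2*(140 + 84*pi**2 + 15*pi**4)/105.

2*pi**2*(140 + 84*pi**2 + 15*pi**4)/105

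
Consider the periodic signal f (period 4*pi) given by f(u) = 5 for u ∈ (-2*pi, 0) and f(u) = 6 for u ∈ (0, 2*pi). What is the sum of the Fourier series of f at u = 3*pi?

u = 3*pi differs from u = -pi by 1 full period(s), and the series is 4*pi-periodic.
f is continuous at u = -pi with value 5, so the series converges to 5 there.

5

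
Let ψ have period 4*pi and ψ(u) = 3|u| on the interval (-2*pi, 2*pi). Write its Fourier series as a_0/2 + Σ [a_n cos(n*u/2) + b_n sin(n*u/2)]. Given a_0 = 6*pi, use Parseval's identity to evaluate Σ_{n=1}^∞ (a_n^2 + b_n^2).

6*pi**2

Parseval: a_0^2/2 + Σ_{n≥1} (a_n^2+b_n^2) = (1/(2*pi)) ∫_{-2*pi}^{2*pi} ψ(u)^2 du = 24*pi**2.
Subtract a_0^2/2 = 18*pi**2: Σ (a_n^2+b_n^2) = 6*pi**2.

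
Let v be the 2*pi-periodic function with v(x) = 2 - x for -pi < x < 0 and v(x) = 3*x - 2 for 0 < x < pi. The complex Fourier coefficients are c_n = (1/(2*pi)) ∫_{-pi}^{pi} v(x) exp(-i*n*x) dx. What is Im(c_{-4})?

Since v is real-valued, Im(c_{-4}) = -(1/(2*pi)) ∫_{-pi}^{pi} v(x) sin(-4*x) dx = b_{4}/2.
Split the integral at the breakpoints.
Integrating by parts (boundary term plus one more integral), an antiderivative of (2 - x) sin(-4*x) is -x*cos(4*x)/4 + sin(4*x)/16 + cos(4*x)/2; evaluating from -pi to 0: ∫_{-pi}^{0} (2 - x) sin(-4*x) dx = (1/2) - (1/2 + pi/4) = -pi/4.
Integrating by parts (boundary term plus one more integral), an antiderivative of (3*x - 2) sin(-4*x) is 3*x*cos(4*x)/4 - 3*sin(4*x)/16 - cos(4*x)/2; evaluating from 0 to pi: ∫_{0}^{pi} (3*x - 2) sin(-4*x) dx = (-1/2 + 3*pi/4) - (-1/2) = 3*pi/4.
So ∫_{-pi}^{pi} v(x) sin(-4*x) dx = pi/2.
Hence Im(c_{-4}) = (-1/(2*pi))·(pi/2) = -1/4.

-1/4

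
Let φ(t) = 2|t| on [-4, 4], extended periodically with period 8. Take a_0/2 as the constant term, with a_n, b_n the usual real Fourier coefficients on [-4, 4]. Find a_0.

8

a_0 = 1/4 ∫_{-4}^{4} φ(t) dt = 1/4 · (32) = 8.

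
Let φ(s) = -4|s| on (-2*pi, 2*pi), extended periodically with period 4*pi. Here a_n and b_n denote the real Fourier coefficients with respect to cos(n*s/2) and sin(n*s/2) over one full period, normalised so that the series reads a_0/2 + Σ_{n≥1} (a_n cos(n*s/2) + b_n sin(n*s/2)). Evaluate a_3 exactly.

a_3 = (1/(2*pi)) ∫_{-2*pi}^{2*pi} φ(s) cos(3*s/2) ds.
φ is even and cos(3*s/2) is even, so the integrand is even and a_3 = 1/pi ∫_0^{2*pi} φ(s) cos(3*s/2) ds.
Integrating by parts (boundary term plus one more integral), an antiderivative of (-4*s) cos(3*s/2) is -8*s*sin(3*s/2)/3 - 16*cos(3*s/2)/9; evaluating from 0 to 2*pi: ∫_{0}^{2*pi} (-4*s) cos(3*s/2) ds = (16/9) - (-16/9) = 32/9.
Hence a_3 = (1/pi)·(32/9) = 32/(9*pi).

32/(9*pi)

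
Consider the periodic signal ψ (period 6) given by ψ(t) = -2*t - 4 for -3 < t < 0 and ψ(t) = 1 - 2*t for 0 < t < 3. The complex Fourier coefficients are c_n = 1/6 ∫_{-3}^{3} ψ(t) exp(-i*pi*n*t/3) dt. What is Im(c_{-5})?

-1/(5*pi)

Since ψ is real-valued, Im(c_{-5}) = -1/6 ∫_{-3}^{3} ψ(t) sin(-5*pi*t/3) dt = b_{5}/2.
Split the integral at the breakpoints.
Integrating by parts (boundary term plus one more integral), an antiderivative of (-2*t - 4) sin(-5*pi*t/3) is -6*t*cos(5*pi*t/3)/(5*pi) + 18*sin(5*pi*t/3)/(25*pi**2) - 12*cos(5*pi*t/3)/(5*pi); evaluating from -3 to 0: ∫_{-3}^{0} (-2*t - 4) sin(-5*pi*t/3) dt = (-12/(5*pi)) - (-6/(5*pi)) = -6/(5*pi).
Integrating by parts (boundary term plus one more integral), an antiderivative of (1 - 2*t) sin(-5*pi*t/3) is -6*t*cos(5*pi*t/3)/(5*pi) + 18*sin(5*pi*t/3)/(25*pi**2) + 3*cos(5*pi*t/3)/(5*pi); evaluating from 0 to 3: ∫_{0}^{3} (1 - 2*t) sin(-5*pi*t/3) dt = (3/pi) - (3/(5*pi)) = 12/(5*pi).
So ∫_{-3}^{3} ψ(t) sin(-5*pi*t/3) dt = 6/(5*pi).
Hence Im(c_{-5}) = (-1/6)·(6/(5*pi)) = -1/(5*pi).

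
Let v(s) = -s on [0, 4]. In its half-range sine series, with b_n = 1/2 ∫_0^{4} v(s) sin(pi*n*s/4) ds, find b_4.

b_4 = 1/2 ∫_0^{4} (-s) sin(pi*s) ds.
Integrating by parts (boundary term plus one more integral), an antiderivative of (-s) sin(pi*s) is s*cos(pi*s)/pi - sin(pi*s)/pi**2; evaluating from 0 to 4: ∫_{0}^{4} (-s) sin(pi*s) ds = (4/pi) - (0) = 4/pi.
Hence b_4 = (1/2)·(4/pi) = 2/pi.

2/pi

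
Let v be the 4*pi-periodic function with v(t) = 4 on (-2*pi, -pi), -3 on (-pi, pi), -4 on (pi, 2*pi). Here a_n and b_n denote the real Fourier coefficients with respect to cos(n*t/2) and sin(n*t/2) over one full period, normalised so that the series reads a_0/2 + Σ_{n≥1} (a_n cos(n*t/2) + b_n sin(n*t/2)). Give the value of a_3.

a_3 = (1/(2*pi)) ∫_{-2*pi}^{2*pi} v(t) cos(3*t/2) dt.
Split the integral at the breakpoints.
Directly, an antiderivative of (4) cos(3*t/2) is 8*sin(3*t/2)/3; evaluating from -2*pi to -pi: ∫_{-2*pi}^{-pi} (4) cos(3*t/2) dt = (8/3) - (0) = 8/3.
Directly, an antiderivative of (-3) cos(3*t/2) is -2*sin(3*t/2); evaluating from -pi to pi: ∫_{-pi}^{pi} (-3) cos(3*t/2) dt = (2) - (-2) = 4.
Directly, an antiderivative of (-4) cos(3*t/2) is -8*sin(3*t/2)/3; evaluating from pi to 2*pi: ∫_{pi}^{2*pi} (-4) cos(3*t/2) dt = (0) - (8/3) = -8/3.
Summing the pieces and multiplying by (1/(2*pi)) gives a_3 = 2/pi.

2/pi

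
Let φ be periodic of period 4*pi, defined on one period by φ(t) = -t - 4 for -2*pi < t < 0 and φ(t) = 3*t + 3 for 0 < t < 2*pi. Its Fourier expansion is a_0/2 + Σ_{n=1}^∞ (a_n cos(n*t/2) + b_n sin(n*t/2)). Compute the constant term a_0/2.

a_0 = (1/(2*pi)) ∫_{-2*pi}^{2*pi} φ(t) dt = (1/(2*pi)) · (2*pi*(-1 + 4*pi)) = -1 + 4*pi.
So the constant term a_0/2 = -1/2 + 2*pi.

-1/2 + 2*pi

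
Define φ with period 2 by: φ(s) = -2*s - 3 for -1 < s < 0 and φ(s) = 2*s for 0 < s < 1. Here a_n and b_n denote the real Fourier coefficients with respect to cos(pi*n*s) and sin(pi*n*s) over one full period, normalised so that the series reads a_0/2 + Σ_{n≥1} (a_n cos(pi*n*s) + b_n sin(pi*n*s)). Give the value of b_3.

2/pi

b_3 = ∫_{-1}^{1} φ(s) sin(3*pi*s) ds.
Split the integral at the breakpoints.
Integrating by parts (boundary term plus one more integral), an antiderivative of (-2*s - 3) sin(3*pi*s) is 2*s*cos(3*pi*s)/(3*pi) - 2*sin(3*pi*s)/(9*pi**2) + cos(3*pi*s)/pi; evaluating from -1 to 0: ∫_{-1}^{0} (-2*s - 3) sin(3*pi*s) ds = (1/pi) - (-1/(3*pi)) = 4/(3*pi).
Integrating by parts (boundary term plus one more integral), an antiderivative of (2*s) sin(3*pi*s) is -2*s*cos(3*pi*s)/(3*pi) + 2*sin(3*pi*s)/(9*pi**2); evaluating from 0 to 1: ∫_{0}^{1} (2*s) sin(3*pi*s) ds = (2/(3*pi)) - (0) = 2/(3*pi).
Summing the pieces gives b_3 = 2/pi.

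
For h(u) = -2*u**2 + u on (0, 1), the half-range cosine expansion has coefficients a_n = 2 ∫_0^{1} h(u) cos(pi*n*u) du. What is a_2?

-2/pi**2

a_2 = 2 ∫_0^{1} (-2*u**2 + u) cos(2*pi*u) du.
Integrating by parts twice (tabular method), an antiderivative of (-2*u**2 + u) cos(2*pi*u) is -u**2*sin(2*pi*u)/pi + u*sin(2*pi*u)/(2*pi) - u*cos(2*pi*u)/pi**2 + sin(2*pi*u)/(2*pi**3) + cos(2*pi*u)/(4*pi**2); evaluating from 0 to 1: ∫_{0}^{1} (-2*u**2 + u) cos(2*pi*u) du = (-3/(4*pi**2)) - (1/(4*pi**2)) = -1/pi**2.
Hence a_2 = 2·(-1/pi**2) = -2/pi**2.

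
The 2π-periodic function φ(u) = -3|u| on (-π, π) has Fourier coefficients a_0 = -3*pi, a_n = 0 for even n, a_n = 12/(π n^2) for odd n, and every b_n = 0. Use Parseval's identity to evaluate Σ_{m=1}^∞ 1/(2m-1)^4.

pi**4/96

Parseval: a_0^2/2 + Σ a_n^2 = (1/π) ∫_{-π}^{π} φ(u)^2 du = 6*pi**2.
Subtract a_0^2/2 = 9*pi**2/2: Σ a_n^2 = 3*pi**2/2.
Only odd n contribute, with a_n^2 = 144/(π^2 n^4), so Σ_{m≥1} 1/(2m-1)^4 = π^2·(3*pi**2/2)/144 = pi**4/96.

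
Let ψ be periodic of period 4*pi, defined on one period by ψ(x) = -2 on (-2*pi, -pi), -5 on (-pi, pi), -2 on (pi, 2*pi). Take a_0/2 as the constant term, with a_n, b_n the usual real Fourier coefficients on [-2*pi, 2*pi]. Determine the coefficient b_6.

0

b_6 = (1/(2*pi)) ∫_{-2*pi}^{2*pi} ψ(x) sin(3*x) dx.
ψ is even and sin(3*x) is odd, so the integrand is odd over a symmetric interval and the integral vanishes.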